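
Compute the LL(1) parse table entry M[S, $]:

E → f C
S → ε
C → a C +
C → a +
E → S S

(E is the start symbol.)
S → ε

To find M[S, $], we find productions for S where $ is in the predict set (PREDICT(N → α) = (FIRST(α) \ {ε}) ∪ (FOLLOW(N) if α ⇒* ε)).

Relevant sets:
  FOLLOW(S) = { $ }

S → ε: PREDICT = { $ }
  $ is in predict set, so this production goes in M[S, $]

M[S, $] = S → ε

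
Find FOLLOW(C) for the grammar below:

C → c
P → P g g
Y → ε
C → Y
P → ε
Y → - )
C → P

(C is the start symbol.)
{ $ }

To compute FOLLOW(C), find every occurrence of C on a right-hand side N → α C β: add FIRST(β) \ {ε}, and if β is empty or nullable also add FOLLOW(N). Iterate to a fixed point.

C is the start symbol, so $ ∈ FOLLOW(C).
C does not occur on any right-hand side.

Taking the union: FOLLOW(C) = { $ }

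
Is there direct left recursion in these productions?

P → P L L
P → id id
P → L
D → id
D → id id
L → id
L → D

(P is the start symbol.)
Yes, P is left-recursive

Direct left recursion occurs when N → N α for some non-terminal N (the right-hand side begins with the left-hand side itself).

P → P L L: LEFT RECURSIVE (starts with P)
P → id id: starts with id
P → L: starts with L
D → id: starts with id
D → id id: starts with id
L → id: starts with id
L → D: starts with D

The grammar has direct left recursion on: P.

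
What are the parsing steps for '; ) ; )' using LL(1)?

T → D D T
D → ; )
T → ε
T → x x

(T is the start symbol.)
LL(1) parsing maintains a stack (initially the start symbol over $) and the input. At each step: if the stack top is a terminal, match it against the current input token; if it is a non-terminal N, replace it with the RHS of M[N, lookahead] (the unique production whose predict set contains the lookahead).

Stack is shown with the top on the left.

Stack      Input      Action
----------------------------
T $        ; ) ; ) $  output T → D D T
D D T $    ; ) ; ) $  output D → ; )
; ) D T $  ; ) ; ) $  match ';'
) D T $    ) ; ) $    match ')'
D T $      ; ) $      output D → ; )
; ) T $    ; ) $      match ';'
) T $      ) $        match ')'
T $        $          output T → ε
$          $          accept

The string is accepted.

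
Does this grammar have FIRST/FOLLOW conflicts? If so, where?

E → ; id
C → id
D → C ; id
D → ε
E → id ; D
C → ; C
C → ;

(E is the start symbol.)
A FIRST/FOLLOW conflict occurs when a non-terminal N has a nullable alternative N → β (β ⇒* ε) and another alternative N → α with FIRST(α) ∩ FOLLOW(N) ≠ ∅: on such a lookahead the parser cannot decide between expanding α and letting N vanish via β.

Nullable non-terminals: D.
FIRST sets used below: FIRST(C) = { ';', 'id' }

D: nullable alternative(s) D → ε; FOLLOW(D) = { $ }
  D → C ; id: FIRST \ {ε} = { ';', 'id' } — disjoint from FOLLOW(D)
  D → ε: FIRST \ {ε} = { } — this is the only nullable alternative, skip

C, E have no nullable alternative, so no FIRST/FOLLOW check is needed there.

No FIRST/FOLLOW conflicts found.

Answer: No FIRST/FOLLOW conflicts.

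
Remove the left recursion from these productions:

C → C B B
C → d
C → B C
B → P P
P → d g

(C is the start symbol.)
C is directly left-recursive. The standard transformation for
  A → A α₁ | ... | A α_m | β₁ | ... | β_n
is
  A  → β₁ A' | ... | β_n A'
  A' → α₁ A' | ... | α_m A' | ε

C → d becomes C → d C'
C → B C becomes C → B C C'
C → C B B becomes C' → B B C'
Add C' → ε

Productions for other non-terminals are unchanged:
  B → P P
  P → d g

Resulting grammar:
C → d C'
C → B C C'
C' → B B C'
C' → ε
B → P P
P → d g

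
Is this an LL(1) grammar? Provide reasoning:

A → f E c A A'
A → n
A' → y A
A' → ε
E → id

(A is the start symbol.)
Relevant sets:
  FOLLOW(A') = { $, 'y' }

For A:
  PREDICT(A → f E c A A') = { 'f' }
  PREDICT(A → n) = { 'n' }
For A':
  PREDICT(A' → y A) = { 'y' }
  PREDICT(A' → ε) = { $, 'y' }
E has a single production, so nothing to check there.

Conflict found: Predict set conflict for A': { 'y' }
The grammar is NOT LL(1).

Answer: No. Predict set conflict for A': { 'y' }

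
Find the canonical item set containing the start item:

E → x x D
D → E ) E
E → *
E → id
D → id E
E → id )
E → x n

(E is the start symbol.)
First, augment the grammar with E' → E
I₀ = CLOSURE({ [E' → . E] }):
  [E' → . E] has the dot before E: add [E → . x x D], [E → . *], [E → . id], [E → . id )], [E → . x n]
No further items can be added.

I₀ = { [E → . *], [E → . id )], [E → . id], [E → . x n], [E → . x x D], [E' → . E] }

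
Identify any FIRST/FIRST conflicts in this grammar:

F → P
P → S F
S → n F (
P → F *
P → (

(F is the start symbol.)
Yes. P → S F / P → F '*' on { 'n' }; P → F '*' / P → '(' on { '(' }

FIRST sets of the non-terminals at (or reachable through a nullable prefix from) the front of some alternative:
  FIRST(S) = { 'n' }
  FIRST(F) = { '(', 'n' }

Productions for P:
  P → S F: FIRST = { 'n' }
  P → F *: FIRST = { '(', 'n' }
  P → (: FIRST = { '(' }
F, S have only one production, so no FIRST/FIRST conflict is possible there.

Conflict for P: P → S F and P → F *
  Overlap: { 'n' }
Conflict for P: P → F * and P → (
  Overlap: { '(' }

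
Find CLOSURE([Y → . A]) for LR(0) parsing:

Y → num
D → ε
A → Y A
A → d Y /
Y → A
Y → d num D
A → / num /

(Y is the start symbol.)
{ [A → . / num /], [A → . Y A], [A → . d Y /], [Y → . A], [Y → . d num D], [Y → . num] }

Start with: [Y → . A]
  [Y → . A] has the dot before A: add [A → . Y A], [A → . d Y /], [A → . / num /]
  [A → . Y A] has the dot before Y: add [Y → . num], [Y → . d num D]
No further items can be added.

CLOSURE = { [A → . / num /], [A → . Y A], [A → . d Y /], [Y → . A], [Y → . d num D], [Y → . num] }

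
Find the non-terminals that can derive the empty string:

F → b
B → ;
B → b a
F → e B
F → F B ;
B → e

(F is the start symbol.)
None

There are no ε-productions, so no non-terminal can derive ε.
No non-terminals are nullable.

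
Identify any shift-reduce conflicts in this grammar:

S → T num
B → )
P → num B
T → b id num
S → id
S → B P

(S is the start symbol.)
A shift-reduce conflict occurs when an LR(0) state has both:
  - a complete (reduce) item [A → α .] (dot at the end), and
  - a shift item [B → β . c γ] (dot before a terminal).

Augment with S' → S and build the canonical LR(0) collection (I0 = CLOSURE({[S' → . S]}), then GOTO on every symbol after a dot until no new states appear). It has 13 states:
  I0: { [B → . )], [S → . B P], [S → . T num], [S → . id], [S' → . S], [T → . b id num] }  — shift
  I1: { [B → ) .] }  — reduce
  I2: { [P → . num B], [S → B . P] }  — shift
  I3: { [S' → S .] }  — accept
  I4: { [S → T . num] }  — shift
  I5: { [T → b . id num] }  — shift
  I6: { [S → id .] }  — reduce
  I7: { [T → b id . num] }  — shift
  I8: { [T → b id num .] }  — reduce
  I9: { [S → T num .] }  — reduce
  I10: { [S → B P .] }  — reduce
  I11: { [B → . )], [P → num . B] }  — shift
  I12: { [P → num B .] }  — reduce

No state contains both a complete item and a shift item.

Answer: No shift-reduce conflicts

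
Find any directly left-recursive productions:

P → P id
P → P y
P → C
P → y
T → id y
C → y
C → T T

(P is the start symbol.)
Direct left recursion occurs when N → N α for some non-terminal N (the right-hand side begins with the left-hand side itself).

P → P id: LEFT RECURSIVE (starts with P)
P → P y: LEFT RECURSIVE (starts with P)
P → C: starts with C
P → y: starts with y
T → id y: starts with id
C → y: starts with y
C → T T: starts with T

The grammar has direct left recursion on: P.

Answer: Yes, P is left-recursive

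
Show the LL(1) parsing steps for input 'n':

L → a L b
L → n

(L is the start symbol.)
LL(1) parsing maintains a stack (initially the start symbol over $) and the input. At each step: if the stack top is a terminal, match it against the current input token; if it is a non-terminal N, replace it with the RHS of M[N, lookahead] (the unique production whose predict set contains the lookahead).

Stack is shown with the top on the left.

Stack  Input  Action
--------------------
L $    n $    output L → n
n $    n $    match 'n'
$      $      accept

The string is accepted.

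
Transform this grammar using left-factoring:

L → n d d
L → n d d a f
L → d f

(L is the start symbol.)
L → n d d L'
L' → ε
L' → a f
L → d f

Left-factoring transforms A → αβ₁ | αβ₂ into A → αA' and A' → β₁ | β₂
(α is the longest common prefix among the alternatives). Repeat until
no nonterminal has two alternatives with a common prefix.

Round 1: L has alternatives sharing prefix 'n d d'. Introduce L': L → n d d L'
  Add: L' → ε
  Add: L' → a f

No remaining common prefixes — done.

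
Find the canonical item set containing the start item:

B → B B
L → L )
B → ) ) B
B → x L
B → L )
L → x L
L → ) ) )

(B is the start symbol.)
{ [B → . ) ) B], [B → . B B], [B → . L )], [B → . x L], [B' → . B], [L → . ) ) )], [L → . L )], [L → . x L] }

First, augment the grammar with B' → B
I₀ = CLOSURE({ [B' → . B] }):
  [B' → . B] has the dot before B: add [B → . B B], [B → . ) ) B], [B → . x L], [B → . L )]
  [B → . L )] has the dot before L: add [L → . L )], [L → . x L], [L → . ) ) )]
No further items can be added.

I₀ = { [B → . ) ) B], [B → . B B], [B → . L )], [B → . x L], [B' → . B], [L → . ) ) )], [L → . L )], [L → . x L] }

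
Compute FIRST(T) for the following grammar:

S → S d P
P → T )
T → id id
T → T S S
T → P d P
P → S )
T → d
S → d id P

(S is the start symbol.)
To compute FIRST(T), examine every production with T on the left-hand side, reading each right-hand side left to right until a non-nullable symbol is reached.

FIRST sets of the other non-terminals involved (by the same procedure, iterated to a fixed point):
  FIRST(P) = { 'd', 'id' }

From T → id id:
  - id is a terminal: add 'id' and stop
From T → T S S:
  - T is the symbol being defined: contributes nothing new
    T is not nullable, so stop
From T → P d P:
  - P is a non-terminal: add FIRST(P) \ {ε} = { 'd', 'id' }
    P is not nullable, so stop
From T → d:
  - d is a terminal: add 'd' and stop

Collecting: FIRST(T) = { 'd', 'id' }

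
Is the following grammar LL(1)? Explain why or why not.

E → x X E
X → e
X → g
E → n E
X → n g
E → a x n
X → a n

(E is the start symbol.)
For E:
  PREDICT(E → x X E) = { 'x' }
  PREDICT(E → n E) = { 'n' }
  PREDICT(E → a x n) = { 'a' }
For X:
  PREDICT(X → e) = { 'e' }
  PREDICT(X → g) = { 'g' }
  PREDICT(X → n g) = { 'n' }
  PREDICT(X → a n) = { 'a' }

All predict sets are disjoint. The grammar IS LL(1).

Answer: Yes, the grammar is LL(1).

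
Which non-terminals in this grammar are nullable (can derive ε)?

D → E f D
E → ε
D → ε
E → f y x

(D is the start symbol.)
A non-terminal is nullable if it can derive ε (the empty string): either it has an ε-production, or it has a production whose right-hand side consists entirely of nullable non-terminals.

ε-productions: E → ε, D → ε
So E, D are immediately nullable.
Every non-terminal is now nullable.
Nullable = { 'D', 'E' }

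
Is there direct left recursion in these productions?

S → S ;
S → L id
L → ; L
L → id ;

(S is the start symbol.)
Yes, S is left-recursive

S → S ;: LEFT RECURSIVE (starts with S)
S → L id: starts with L
L → ; L: starts with ';'
L → id ;: starts with id

The grammar has direct left recursion on: S.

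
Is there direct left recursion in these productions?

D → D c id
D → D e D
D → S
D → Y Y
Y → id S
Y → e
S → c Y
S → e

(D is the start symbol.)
Direct left recursion occurs when N → N α for some non-terminal N (the right-hand side begins with the left-hand side itself).

D → D c id: LEFT RECURSIVE (starts with D)
D → D e D: LEFT RECURSIVE (starts with D)
D → S: starts with S
D → Y Y: starts with Y
Y → id S: starts with id
Y → e: starts with e
S → c Y: starts with c
S → e: starts with e

The grammar has direct left recursion on: D.

Answer: Yes, D is left-recursive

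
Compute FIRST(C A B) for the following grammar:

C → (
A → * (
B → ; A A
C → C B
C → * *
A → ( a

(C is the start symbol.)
{ '(', '*' }

FIRST sets of the non-terminals involved (from the grammar, by fixed-point iteration):
  FIRST(C) = { '(', '*' }

To compute FIRST(C A B), process the symbols left to right:
Symbol C is a non-terminal. Add FIRST(C) \ {ε} = { '(', '*' }
C is not nullable (ε ∉ FIRST(C)), so stop here.
FIRST(C A B) = { '(', '*' }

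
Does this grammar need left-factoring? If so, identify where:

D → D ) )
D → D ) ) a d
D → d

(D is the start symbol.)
Yes, D has productions with common prefix 'D ) )'

Left-factoring is needed when two productions for the same non-terminal
share a common prefix on the right-hand side.

Productions for D:
  D → D ) )
  D → D ) ) a d
  D → d

Found common prefix 'D ) )' in productions for D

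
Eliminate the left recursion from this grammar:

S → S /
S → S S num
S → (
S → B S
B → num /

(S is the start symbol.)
S is directly left-recursive. The standard transformation for
  A → A α₁ | ... | A α_m | β₁ | ... | β_n
is
  A  → β₁ A' | ... | β_n A'
  A' → α₁ A' | ... | α_m A' | ε

S → ( becomes S → ( S'
S → B S becomes S → B S S'
S → S / becomes S' → / S'
S → S S num becomes S' → S num S'
Add S' → ε

Productions for other non-terminals are unchanged:
  B → num /

Resulting grammar:
S → ( S'
S → B S S'
S' → / S'
S' → S num S'
S' → ε
B → num /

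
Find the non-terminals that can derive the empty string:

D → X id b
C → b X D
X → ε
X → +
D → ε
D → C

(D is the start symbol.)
A non-terminal is nullable if it can derive ε (the empty string): either it has an ε-production, or it has a production whose right-hand side consists entirely of nullable non-terminals.

ε-productions: X → ε, D → ε
So X, D are immediately nullable.
No further non-terminal can be added: every production for the remaining non-terminals contains a terminal or a non-nullable non-terminal.
Nullable = { 'D', 'X' }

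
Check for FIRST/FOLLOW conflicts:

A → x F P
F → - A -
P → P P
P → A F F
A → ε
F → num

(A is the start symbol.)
Nullable non-terminals: A.

A: nullable alternative(s) A → ε; FOLLOW(A) = { $, '-', 'num' }
  A → x F P: FIRST \ {ε} = { 'x' } — disjoint from FOLLOW(A)
  A → ε: FIRST \ {ε} = { } — this is the only nullable alternative, skip

F, P have no nullable alternative, so no FIRST/FOLLOW check is needed there.

No FIRST/FOLLOW conflicts found.

Answer: No FIRST/FOLLOW conflicts.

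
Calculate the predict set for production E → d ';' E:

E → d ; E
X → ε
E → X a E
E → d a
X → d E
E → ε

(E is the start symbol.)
PREDICT(E → d ';' E) = (FIRST(RHS) \ {ε}) ∪ (FOLLOW(E) if ε ∈ FIRST(RHS), i.e. RHS ⇒* ε)
FIRST(d ';' E) = { 'd' }
ε ∉ FIRST(d ';' E), so FOLLOW(E) is not added.
PREDICT(E → d ';' E) = { 'd' }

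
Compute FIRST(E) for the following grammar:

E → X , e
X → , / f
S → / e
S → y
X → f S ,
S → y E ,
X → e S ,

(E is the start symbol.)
FIRST sets of the other non-terminals involved (by the same procedure, iterated to a fixed point):
  FIRST(X) = { ',', 'e', 'f' }

From E → X , e:
  - X is a non-terminal: add FIRST(X) \ {ε} = { ',', 'e', 'f' }
    X is not nullable, so stop

Collecting: FIRST(E) = { ',', 'e', 'f' }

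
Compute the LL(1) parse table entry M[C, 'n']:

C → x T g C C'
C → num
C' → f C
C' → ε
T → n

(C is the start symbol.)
To find M[C, 'n'], we find productions for C where 'n' is in the predict set (PREDICT(N → α) = (FIRST(α) \ {ε}) ∪ (FOLLOW(N) if α ⇒* ε)).

C → x T g C C': PREDICT = { 'x' }
C → num: PREDICT = { 'num' }

M[C, 'n'] is empty (no production applies)

Answer: Empty (error entry)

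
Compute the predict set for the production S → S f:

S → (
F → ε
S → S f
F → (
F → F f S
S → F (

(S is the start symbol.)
PREDICT(S → S f) = (FIRST(RHS) \ {ε}) ∪ (FOLLOW(S) if ε ∈ FIRST(RHS), i.e. RHS ⇒* ε)
FIRST(S) = { '(', 'f' }
FIRST(S f) = { '(', 'f' }
ε ∉ FIRST(S f), so FOLLOW(S) is not added.
PREDICT(S → S f) = { '(', 'f' }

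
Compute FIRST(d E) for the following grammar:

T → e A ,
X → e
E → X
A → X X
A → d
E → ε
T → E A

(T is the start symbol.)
{ 'd' }

To compute FIRST(d E), process the symbols left to right:
Symbol d is a terminal. Add 'd' and stop.
FIRST(d E) = { 'd' }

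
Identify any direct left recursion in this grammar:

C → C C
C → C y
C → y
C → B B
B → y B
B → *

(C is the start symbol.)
C → C C: LEFT RECURSIVE (starts with C)
C → C y: LEFT RECURSIVE (starts with C)
C → y: starts with y
C → B B: starts with B
B → y B: starts with y
B → *: starts with '*'

The grammar has direct left recursion on: C.

Answer: Yes, C is left-recursive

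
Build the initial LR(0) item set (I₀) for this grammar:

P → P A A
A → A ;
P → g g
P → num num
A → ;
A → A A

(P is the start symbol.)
{ [P → . P A A], [P → . g g], [P → . num num], [P' → . P] }

First, augment the grammar with P' → P
I₀ = CLOSURE({ [P' → . P] }):
  [P' → . P] has the dot before P: add [P → . P A A], [P → . g g], [P → . num num]
No further items can be added.

I₀ = { [P → . P A A], [P → . g g], [P → . num num], [P' → . P] }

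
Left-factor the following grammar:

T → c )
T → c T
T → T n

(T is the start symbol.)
Left-factoring transforms A → αβ₁ | αβ₂ into A → αA' and A' → β₁ | β₂
(α is the longest common prefix among the alternatives). Repeat until
no nonterminal has two alternatives with a common prefix.

Round 1: T has alternatives sharing prefix 'c'. Introduce T': T → c T'
  Add: T' → )
  Add: T' → T

No remaining common prefixes — done.

Resulting grammar:
T → c T'
T' → )
T' → T
T → T n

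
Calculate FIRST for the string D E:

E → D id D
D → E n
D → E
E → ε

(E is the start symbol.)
FIRST sets of the non-terminals involved (from the grammar, by fixed-point iteration):
  FIRST(D) = { 'id', 'n', ε }
  FIRST(E) = { 'id', 'n', ε }

To compute FIRST(D E), process the symbols left to right:
Symbol D is a non-terminal. Add FIRST(D) \ {ε} = { 'id', 'n' }
D is nullable (ε ∈ FIRST(D)), continue to the next symbol.
Symbol E is a non-terminal. Add FIRST(E) \ {ε} = { 'id', 'n' }
E is nullable (ε ∈ FIRST(E)), continue to the next symbol.
All symbols are nullable, so ε is in the result.
FIRST(D E) = { 'id', 'n', ε }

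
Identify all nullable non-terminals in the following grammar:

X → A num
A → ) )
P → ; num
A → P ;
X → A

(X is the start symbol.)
None

There are no ε-productions, so no non-terminal can derive ε.
No non-terminals are nullable.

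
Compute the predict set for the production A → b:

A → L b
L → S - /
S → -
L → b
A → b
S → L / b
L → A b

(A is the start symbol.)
{ 'b' }

PREDICT(A → b) = (FIRST(RHS) \ {ε}) ∪ (FOLLOW(A) if ε ∈ FIRST(RHS), i.e. RHS ⇒* ε)
FIRST(b) = { 'b' }
ε ∉ FIRST(b), so FOLLOW(A) is not added.
PREDICT(A → b) = { 'b' }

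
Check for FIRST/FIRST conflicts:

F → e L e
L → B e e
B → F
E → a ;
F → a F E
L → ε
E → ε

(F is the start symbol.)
No FIRST/FIRST conflicts.

FIRST sets of the non-terminals at (or reachable through a nullable prefix from) the front of some alternative:
  FIRST(B) = { 'a', 'e' }

Productions for F:
  F → e L e: FIRST = { 'e' }
  F → a F E: FIRST = { 'a' }
Productions for L:
  L → B e e: FIRST = { 'a', 'e' }
  L → ε: FIRST = { ε }
Productions for E:
  E → a ;: FIRST = { 'a' }
  E → ε: FIRST = { ε }
B has only one production, so no FIRST/FIRST conflict is possible there.

All alternatives of each non-terminal have pairwise disjoint FIRST sets.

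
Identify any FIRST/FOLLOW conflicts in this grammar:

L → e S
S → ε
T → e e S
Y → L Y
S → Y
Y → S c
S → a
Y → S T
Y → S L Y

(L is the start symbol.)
Yes. S → Y with FOLLOW(S) on { 'a', 'c', 'e' }; S → a with FOLLOW(S) on { 'a' }

Nullable non-terminals: S.
FIRST sets used below: FIRST(Y) = { 'a', 'c', 'e' }

S: nullable alternative(s) S → ε; FOLLOW(S) = { $, 'a', 'c', 'e' }
  S → ε: FIRST \ {ε} = { } — this is the only nullable alternative, skip
  S → Y: FIRST \ {ε} = { 'a', 'c', 'e' } — overlaps FOLLOW(S) on { 'a', 'c', 'e' }: CONFLICT
  S → a: FIRST \ {ε} = { 'a' } — overlaps FOLLOW(S) on { 'a' }: CONFLICT

L, T, Y have no nullable alternative, so no FIRST/FOLLOW check is needed there.

So the grammar has 2 FIRST/FOLLOW conflicts (marked CONFLICT above).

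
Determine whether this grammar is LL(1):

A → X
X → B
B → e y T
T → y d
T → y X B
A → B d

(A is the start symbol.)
No. Predict set conflict for A: { 'e' }

Relevant sets:
  FIRST(X) = { 'e' }
  FIRST(B) = { 'e' }

For A:
  PREDICT(A → X) = { 'e' }
  PREDICT(A → B d) = { 'e' }
For T:
  PREDICT(T → y d) = { 'y' }
  PREDICT(T → y X B) = { 'y' }
X, B have a single production, so nothing to check there.

Conflict found: Predict set conflict for A: { 'e' }
The grammar is NOT LL(1).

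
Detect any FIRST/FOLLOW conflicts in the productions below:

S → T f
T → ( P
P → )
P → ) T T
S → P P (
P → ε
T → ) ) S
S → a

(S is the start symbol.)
A FIRST/FOLLOW conflict occurs when a non-terminal N has a nullable alternative N → β (β ⇒* ε) and another alternative N → α with FIRST(α) ∩ FOLLOW(N) ≠ ∅: on such a lookahead the parser cannot decide between expanding α and letting N vanish via β.

Nullable non-terminals: P.

P: nullable alternative(s) P → ε; FOLLOW(P) = { '(', ')', 'f' }
  P → ): FIRST \ {ε} = { ')' } — overlaps FOLLOW(P) on { ')' }: CONFLICT
  P → ) T T: FIRST \ {ε} = { ')' } — overlaps FOLLOW(P) on { ')' }: CONFLICT
  P → ε: FIRST \ {ε} = { } — this is the only nullable alternative, skip

S, T have no nullable alternative, so no FIRST/FOLLOW check is needed there.

So the grammar has 2 FIRST/FOLLOW conflicts (marked CONFLICT above).

Answer: Yes. P → ')' with FOLLOW(P) on { ')' }; P → ')' T T with FOLLOW(P) on { ')' }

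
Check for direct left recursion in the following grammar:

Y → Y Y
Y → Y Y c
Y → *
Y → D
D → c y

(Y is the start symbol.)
Y → Y Y: LEFT RECURSIVE (starts with Y)
Y → Y Y c: LEFT RECURSIVE (starts with Y)
Y → *: starts with '*'
Y → D: starts with D
D → c y: starts with c

The grammar has direct left recursion on: Y.

Answer: Yes, Y is left-recursive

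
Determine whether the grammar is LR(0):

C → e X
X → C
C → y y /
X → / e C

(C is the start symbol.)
Yes, the grammar is LR(0)

A grammar is LR(0) if no state in the canonical LR(0) collection has:
  - both a shift item (dot before a terminal) and a complete item (shift-reduce conflict), or
  - two or more complete items (reduce-reduce conflict; the accept item [C' → C .] counts as a complete item here).

Augment with C' → C and build the canonical LR(0) collection (I0 = CLOSURE({[C' → . C]}), then GOTO on every symbol after a dot until no new states appear). It has 11 states:
  I0: { [C → . e X], [C → . y y /], [C' → . C] }  — shift
  I1: { [C' → C .] }  — accept
  I2: { [C → . e X], [C → . y y /], [C → e . X], [X → . / e C], [X → . C] }  — shift
  I3: { [C → y . y /] }  — shift
  I4: { [C → y y . /] }  — shift
  I5: { [C → y y / .] }  — reduce
  I6: { [X → / . e C] }  — shift
  I7: { [X → C .] }  — reduce
  I8: { [C → e X .] }  — reduce
  I9: { [C → . e X], [C → . y y /], [X → / e . C] }  — shift
  I10: { [X → / e C .] }  — reduce

Every state is either a pure shift/goto state or contains exactly one complete item and nothing to shift — no conflicts. The grammar is LR(0).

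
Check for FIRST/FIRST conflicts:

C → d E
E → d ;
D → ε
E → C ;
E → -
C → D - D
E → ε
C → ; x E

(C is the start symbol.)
A FIRST/FIRST conflict occurs when two productions N → α and N → β for the same non-terminal have FIRST(α) ∩ FIRST(β) ≠ ∅ (with ε ∈ FIRST of a nullable right-hand side, so two nullable alternatives also conflict).

FIRST sets of the non-terminals at (or reachable through a nullable prefix from) the front of some alternative:
  FIRST(D) = { ε }
  FIRST(C) = { '-', ';', 'd' }

Productions for C:
  C → d E: FIRST = { 'd' }
  C → D - D: FIRST = { '-' }
  C → ; x E: FIRST = { ';' }
Productions for E:
  E → d ;: FIRST = { 'd' }
  E → C ;: FIRST = { '-', ';', 'd' }
  E → -: FIRST = { '-' }
  E → ε: FIRST = { ε }
D has only one production, so no FIRST/FIRST conflict is possible there.

Conflict for E: E → d ; and E → C ;
  Overlap: { 'd' }
Conflict for E: E → C ; and E → -
  Overlap: { '-' }

Answer: Yes. E → d ';' / E → C ';' on { 'd' }; E → C ';' / E → '-' on { '-' }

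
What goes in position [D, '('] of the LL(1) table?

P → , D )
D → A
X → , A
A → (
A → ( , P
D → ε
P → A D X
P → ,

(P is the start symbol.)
To find M[D, '('], we find productions for D where '(' is in the predict set (PREDICT(N → α) = (FIRST(α) \ {ε}) ∪ (FOLLOW(N) if α ⇒* ε)).

Relevant sets:
  FIRST(A) = { '(' }
  FOLLOW(D) = { ')', ',' }

D → A: PREDICT = { '(' }
  '(' is in predict set, so this production goes in M[D, '(']
D → ε: PREDICT = { ')', ',' }

M[D, '('] = D → A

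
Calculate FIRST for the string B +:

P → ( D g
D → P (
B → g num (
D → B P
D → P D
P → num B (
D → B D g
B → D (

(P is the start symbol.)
{ '(', 'g', 'num' }

FIRST sets of the non-terminals involved (from the grammar, by fixed-point iteration):
  FIRST(B) = { '(', 'g', 'num' }

To compute FIRST(B +), process the symbols left to right:
Symbol B is a non-terminal. Add FIRST(B) \ {ε} = { '(', 'g', 'num' }
B is not nullable (ε ∉ FIRST(B)), so stop here.
FIRST(B +) = { '(', 'g', 'num' }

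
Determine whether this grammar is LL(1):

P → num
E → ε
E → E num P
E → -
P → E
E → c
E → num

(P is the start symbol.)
No. Predict set conflict for P: { 'num' }

A grammar is LL(1) if for each non-terminal N with multiple productions, the predict sets of those productions are pairwise disjoint, where PREDICT(N → α) = (FIRST(α) \ {ε}) ∪ (FOLLOW(N) if α ⇒* ε).

Relevant sets:
  FIRST(E) = { '-', 'c', 'num', ε }
  FOLLOW(P) = { $, 'num' }
  FOLLOW(E) = { $, 'num' }

For P:
  PREDICT(P → num) = { 'num' }
  PREDICT(P → E) = { $, '-', 'c', 'num' }
For E:
  PREDICT(E → ε) = { $, 'num' }
  PREDICT(E → E num P) = { '-', 'c', 'num' }
  PREDICT(E → '-') = { '-' }
  PREDICT(E → c) = { 'c' }
  PREDICT(E → num) = { 'num' }

Conflict found: Predict set conflict for P: { 'num' }
The grammar is NOT LL(1).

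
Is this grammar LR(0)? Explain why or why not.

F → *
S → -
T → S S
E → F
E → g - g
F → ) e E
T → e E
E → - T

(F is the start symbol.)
Yes, the grammar is LR(0)

Augment with F' → F and build the canonical LR(0) collection (I0 = CLOSURE({[F' → . F]}), then GOTO on every symbol after a dot until no new states appear). It has 17 states:
  I0: { [F → . ) e E], [F → . *], [F' → . F] }  — shift
  I1: { [F → ) . e E] }  — shift
  I2: { [F → * .] }  — reduce
  I3: { [F' → F .] }  — accept
  I4: { [E → . - T], [E → . F], [E → . g - g], [F → ) e . E], [F → . ) e E], [F → . *] }  — shift
  I5: { [E → - . T], [S → . -], [T → . S S], [T → . e E] }  — shift
  I6: { [F → ) e E .] }  — reduce
  I7: { [E → F .] }  — reduce
  I8: { [E → g . - g] }  — shift
  I9: { [E → g - . g] }  — shift
  I10: { [E → g - g .] }  — reduce
  I11: { [S → - .] }  — reduce
  I12: { [S → . -], [T → S . S] }  — shift
  I13: { [E → - T .] }  — reduce
  I14: { [E → . - T], [E → . F], [E → . g - g], [F → . ) e E], [F → . *], [T → e . E] }  — shift
  I15: { [T → e E .] }  — reduce
  I16: { [T → S S .] }  — reduce

Every state is either a pure shift/goto state or contains exactly one complete item and nothing to shift — no conflicts. The grammar is LR(0).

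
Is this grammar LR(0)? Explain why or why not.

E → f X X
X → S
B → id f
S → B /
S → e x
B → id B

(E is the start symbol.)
A grammar is LR(0) if no state in the canonical LR(0) collection has:
  - both a shift item (dot before a terminal) and a complete item (shift-reduce conflict), or
  - two or more complete items (reduce-reduce conflict; the accept item [E' → E .] counts as a complete item here).

Augment with E' → E and build the canonical LR(0) collection (I0 = CLOSURE({[E' → . E]}), then GOTO on every symbol after a dot until no new states appear). It has 13 states:
  I0: { [E → . f X X], [E' → . E] }  — shift
  I1: { [E' → E .] }  — accept
  I2: { [B → . id B], [B → . id f], [E → f . X X], [S → . B /], [S → . e x], [X → . S] }  — shift
  I3: { [S → B . /] }  — shift
  I4: { [X → S .] }  — reduce
  I5: { [B → . id B], [B → . id f], [E → f X . X], [S → . B /], [S → . e x], [X → . S] }  — shift
  I6: { [S → e . x] }  — shift
  I7: { [B → . id B], [B → . id f], [B → id . B], [B → id . f] }  — shift
  I8: { [B → id B .] }  — reduce
  I9: { [B → id f .] }  — reduce
  I10: { [S → e x .] }  — reduce
  I11: { [E → f X X .] }  — reduce
  I12: { [S → B / .] }  — reduce

Every state is either a pure shift/goto state or contains exactly one complete item and nothing to shift — no conflicts. The grammar is LR(0).

Answer: Yes, the grammar is LR(0)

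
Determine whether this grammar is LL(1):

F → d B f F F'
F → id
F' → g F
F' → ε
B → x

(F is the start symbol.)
A grammar is LL(1) if for each non-terminal N with multiple productions, the predict sets of those productions are pairwise disjoint, where PREDICT(N → α) = (FIRST(α) \ {ε}) ∪ (FOLLOW(N) if α ⇒* ε).

Relevant sets:
  FOLLOW(F') = { $, 'g' }

For F:
  PREDICT(F → d B f F F') = { 'd' }
  PREDICT(F → id) = { 'id' }
For F':
  PREDICT(F' → g F) = { 'g' }
  PREDICT(F' → ε) = { $, 'g' }
B has a single production, so nothing to check there.

Conflict found: Predict set conflict for F': { 'g' }
The grammar is NOT LL(1).

Answer: No. Predict set conflict for F': { 'g' }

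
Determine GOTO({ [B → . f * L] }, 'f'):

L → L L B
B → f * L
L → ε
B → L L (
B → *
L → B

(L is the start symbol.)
{ [B → f . * L] }

GOTO(I, 'f') = CLOSURE({ [A → αX.β] : [A → α.Xβ] ∈ I, X = 'f' })

Items with dot before 'f', with the dot advanced:
  [B → . f * L] → [B → f . * L]
Closure adds nothing (no advanced item has the dot before a non-terminal).

GOTO = { [B → f . * L] }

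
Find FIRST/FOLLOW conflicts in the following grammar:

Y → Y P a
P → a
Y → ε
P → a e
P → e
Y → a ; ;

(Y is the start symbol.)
A FIRST/FOLLOW conflict occurs when a non-terminal N has a nullable alternative N → β (β ⇒* ε) and another alternative N → α with FIRST(α) ∩ FOLLOW(N) ≠ ∅: on such a lookahead the parser cannot decide between expanding α and letting N vanish via β.

Nullable non-terminals: Y.
FIRST sets used below: FIRST(Y) = { 'a', 'e', ε }, FIRST(P) = { 'a', 'e' }

Y: nullable alternative(s) Y → ε; FOLLOW(Y) = { $, 'a', 'e' }
  Y → Y P a: FIRST \ {ε} = { 'a', 'e' } — overlaps FOLLOW(Y) on { 'a', 'e' }: CONFLICT
  Y → ε: FIRST \ {ε} = { } — this is the only nullable alternative, skip
  Y → a ; ;: FIRST \ {ε} = { 'a' } — overlaps FOLLOW(Y) on { 'a' }: CONFLICT

P has no nullable alternative, so no FIRST/FOLLOW check is needed there.

So the grammar has 2 FIRST/FOLLOW conflicts (marked CONFLICT above).

Answer: Yes. Y → Y P a with FOLLOW(Y) on { 'a', 'e' }; Y → a ';' ';' with FOLLOW(Y) on { 'a' }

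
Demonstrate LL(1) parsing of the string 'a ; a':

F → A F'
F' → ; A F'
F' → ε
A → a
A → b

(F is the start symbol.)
Stack is shown with the top on the left.

Stack     Input    Action
-------------------------
F $       a ; a $  output F → A F'
A F' $    a ; a $  output A → a
a F' $    a ; a $  match 'a'
F' $      ; a $    output F' → ; A F'
; A F' $  ; a $    match ';'
A F' $    a $      output A → a
a F' $    a $      match 'a'
F' $      $        output F' → ε
$         $        accept

The string is accepted.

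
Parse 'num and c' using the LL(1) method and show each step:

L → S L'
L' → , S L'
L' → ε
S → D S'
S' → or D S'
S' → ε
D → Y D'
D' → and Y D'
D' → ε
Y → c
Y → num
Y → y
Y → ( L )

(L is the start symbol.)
LL(1) parsing maintains a stack (initially the start symbol over $) and the input. At each step: if the stack top is a terminal, match it against the current input token; if it is a non-terminal N, replace it with the RHS of M[N, lookahead] (the unique production whose predict set contains the lookahead).

Stack is shown with the top on the left.

Stack             Input        Action
-------------------------------------
L $               num and c $  output L → S L'
S L' $            num and c $  output S → D S'
D S' L' $         num and c $  output D → Y D'
Y D' S' L' $      num and c $  output Y → num
num D' S' L' $    num and c $  match 'num'
D' S' L' $        and c $      output D' → and Y D'
and Y D' S' L' $  and c $      match 'and'
Y D' S' L' $      c $          output Y → c
c D' S' L' $      c $          match 'c'
D' S' L' $        $            output D' → ε
S' L' $           $            output S' → ε
L' $              $            output L' → ε
$                 $            accept

The string is accepted.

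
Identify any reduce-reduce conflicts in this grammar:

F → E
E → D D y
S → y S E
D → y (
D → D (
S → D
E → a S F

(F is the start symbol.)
No reduce-reduce conflicts

Augment with F' → F and build the canonical LR(0) collection (I0 = CLOSURE({[F' → . F]}), then GOTO on every symbol after a dot until no new states appear). It has 16 states:
  I0: { [D → . D (], [D → . y (], [E → . D D y], [E → . a S F], [F → . E], [F' → . F] }  — shift
  I1: { [D → . D (], [D → . y (], [D → D . (], [E → D . D y] }  — shift
  I2: { [F → E .] }  — reduce
  I3: { [F' → F .] }  — accept
  I4: { [D → . D (], [D → . y (], [E → a . S F], [S → . D], [S → . y S E] }  — shift
  I5: { [D → y . (] }  — shift
  I6: { [D → y ( .] }  — reduce
  I7: { [D → D . (], [S → D .] }  — shift, reduce
  I8: { [D → . D (], [D → . y (], [E → . D D y], [E → . a S F], [E → a S . F], [F → . E] }  — shift
  I9: { [D → . D (], [D → . y (], [D → y . (], [S → . D], [S → . y S E], [S → y . S E] }  — shift
  I10: { [D → . D (], [D → . y (], [E → . D D y], [E → . a S F], [S → y S . E] }  — shift
  I11: { [S → y S E .] }  — reduce
  I12: { [E → a S F .] }  — reduce
  I13: { [D → D ( .] }  — reduce
  I14: { [D → D . (], [E → D D . y] }  — shift
  I15: { [E → D D y .] }  — reduce

No state contains more than one complete item.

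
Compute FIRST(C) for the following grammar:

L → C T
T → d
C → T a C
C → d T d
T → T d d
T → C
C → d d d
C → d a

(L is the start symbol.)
{ 'd' }

To compute FIRST(C), examine every production with C on the left-hand side, reading each right-hand side left to right until a non-nullable symbol is reached.

FIRST sets of the other non-terminals involved (by the same procedure, iterated to a fixed point):
  FIRST(T) = { 'd' }

From C → T a C:
  - T is a non-terminal: add FIRST(T) \ {ε} = { 'd' }
    T is not nullable, so stop
From C → d T d:
  - d is a terminal: add 'd' and stop
From C → d d d:
  - d is a terminal: add 'd' and stop
From C → d a:
  - d is a terminal: add 'd' and stop

Collecting: FIRST(C) = { 'd' }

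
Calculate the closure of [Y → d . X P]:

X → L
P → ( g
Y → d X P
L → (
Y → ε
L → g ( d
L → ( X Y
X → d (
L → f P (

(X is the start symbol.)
To compute CLOSURE, for each item [A → α.Bβ] where B is a non-terminal, add [B → .γ] for all productions B → γ; repeat for the newly added items until nothing changes.

Start with: [Y → d . X P]
  [Y → d . X P] has the dot before X: add [X → . L], [X → . d (]
  [X → . L] has the dot before L: add [L → . (], [L → . g ( d], [L → . ( X Y], [L → . f P (]
No further items can be added.

CLOSURE = { [L → . ( X Y], [L → . (], [L → . f P (], [L → . g ( d], [X → . L], [X → . d (], [Y → d . X P] }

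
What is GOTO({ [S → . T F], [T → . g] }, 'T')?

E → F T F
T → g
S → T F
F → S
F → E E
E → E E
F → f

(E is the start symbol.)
GOTO(I, 'T') = CLOSURE({ [A → αX.β] : [A → α.Xβ] ∈ I, X = 'T' })

Items with dot before 'T', with the dot advanced:
  [S → . T F] → [S → T . F]
Closure of the advanced items:
  [S → T . F] has the dot before F: add [F → . S], [F → . E E], [F → . f]
  [F → . S] has the dot before S: add [S → . T F]
  [F → . E E] has the dot before E: add [E → . F T F], [E → . E E]
  [S → . T F] has the dot before T: add [T → . g]

GOTO = { [E → . E E], [E → . F T F], [F → . E E], [F → . S], [F → . f], [S → . T F], [S → T . F], [T → . g] }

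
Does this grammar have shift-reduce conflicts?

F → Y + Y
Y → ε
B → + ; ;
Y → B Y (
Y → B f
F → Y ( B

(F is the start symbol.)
Yes — I0: [Y → .] vs [B → . + ; ;]; I2: [Y → .] vs [B → . + ; ;]; I6: [Y → .] vs [B → . + ; ;]

A shift-reduce conflict occurs when an LR(0) state has both:
  - a complete (reduce) item [A → α .] (dot at the end), and
  - a shift item [B → β . c γ] (dot before a terminal).

Augment with F' → F and build the canonical LR(0) collection (I0 = CLOSURE({[F' → . F]}), then GOTO on every symbol after a dot until no new states appear). It has 14 states:
  I0: { [B → . + ; ;], [F → . Y ( B], [F → . Y + Y], [F' → . F], [Y → . B Y (], [Y → . B f], [Y → .] }  — shift, reduce
  I1: { [B → + . ; ;] }  — shift
  I2: { [B → . + ; ;], [Y → . B Y (], [Y → . B f], [Y → .], [Y → B . Y (], [Y → B . f] }  — shift, reduce
  I3: { [F' → F .] }  — accept
  I4: { [F → Y . ( B], [F → Y . + Y] }  — shift
  I5: { [B → . + ; ;], [F → Y ( . B] }  — shift
  I6: { [B → . + ; ;], [F → Y + . Y], [Y → . B Y (], [Y → . B f], [Y → .] }  — shift, reduce
  I7: { [F → Y + Y .] }  — reduce
  I8: { [F → Y ( B .] }  — reduce
  I9: { [Y → B Y . (] }  — shift
  I10: { [Y → B f .] }  — reduce
  I11: { [Y → B Y ( .] }  — reduce
  I12: { [B → + ; . ;] }  — shift
  I13: { [B → + ; ; .] }  — reduce

I0 contains reduce item [Y → .] and shift item [B → . + ; ;] — shift-reduce conflict.
I2 contains reduce item [Y → .] and shift items [B → . + ; ;], [Y → B . f] — shift-reduce conflict.
I6 contains reduce item [Y → .] and shift item [B → . + ; ;] — shift-reduce conflict.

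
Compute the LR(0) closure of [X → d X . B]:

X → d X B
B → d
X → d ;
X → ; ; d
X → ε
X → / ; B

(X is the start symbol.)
To compute CLOSURE, for each item [A → α.Bβ] where B is a non-terminal, add [B → .γ] for all productions B → γ; repeat for the newly added items until nothing changes.

Start with: [X → d X . B]
  [X → d X . B] has the dot before B: add [B → . d]
No further items can be added.

CLOSURE = { [B → . d], [X → d X . B] }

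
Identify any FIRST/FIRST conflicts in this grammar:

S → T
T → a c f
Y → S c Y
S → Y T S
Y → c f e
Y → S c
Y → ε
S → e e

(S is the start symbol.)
Yes. S → T / S → Y T S on { 'a' }; S → Y T S / S → e e on { 'e' }; Y → S c Y / Y → c f e on { 'c' }; Y → S c Y / Y → S c on { 'a', 'c', 'e' }; Y → c f e / Y → S c on { 'c' }

A FIRST/FIRST conflict occurs when two productions N → α and N → β for the same non-terminal have FIRST(α) ∩ FIRST(β) ≠ ∅ (with ε ∈ FIRST of a nullable right-hand side, so two nullable alternatives also conflict).

FIRST sets of the non-terminals at (or reachable through a nullable prefix from) the front of some alternative:
  FIRST(T) = { 'a' }
  FIRST(Y) = { 'a', 'c', 'e', ε }
  FIRST(S) = { 'a', 'c', 'e' }

Productions for S:
  S → T: FIRST = { 'a' }
  S → Y T S: FIRST = { 'a', 'c', 'e' }
  S → e e: FIRST = { 'e' }
Productions for Y:
  Y → S c Y: FIRST = { 'a', 'c', 'e' }
  Y → c f e: FIRST = { 'c' }
  Y → S c: FIRST = { 'a', 'c', 'e' }
  Y → ε: FIRST = { ε }
T has only one production, so no FIRST/FIRST conflict is possible there.

Conflict for S: S → T and S → Y T S
  Overlap: { 'a' }
Conflict for S: S → Y T S and S → e e
  Overlap: { 'e' }
Conflict for Y: Y → S c Y and Y → c f e
  Overlap: { 'c' }
Conflict for Y: Y → S c Y and Y → S c
  Overlap: { 'a', 'c', 'e' }
Conflict for Y: Y → c f e and Y → S c
  Overlap: { 'c' }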